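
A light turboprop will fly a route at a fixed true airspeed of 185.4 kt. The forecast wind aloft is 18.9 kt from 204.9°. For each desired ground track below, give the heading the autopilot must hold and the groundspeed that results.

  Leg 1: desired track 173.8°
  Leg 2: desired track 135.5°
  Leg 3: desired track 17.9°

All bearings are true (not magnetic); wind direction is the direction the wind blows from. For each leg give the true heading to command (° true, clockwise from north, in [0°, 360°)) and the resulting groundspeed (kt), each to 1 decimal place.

Leg 1: heading=176.8°, groundspeed=169.0 kt
Leg 2: heading=141.0°, groundspeed=177.9 kt
Leg 3: heading=17.2°, groundspeed=204.1 kt

Leg 1: desired track 173.8°; wind correction +3.0° → command heading 176.8°, groundspeed 169.0 kt
Leg 2: desired track 135.5°; wind correction +5.5° → command heading 141.0°, groundspeed 177.9 kt
Leg 3: desired track 17.9°; wind correction -0.7° → command heading 17.2°, groundspeed 204.1 kt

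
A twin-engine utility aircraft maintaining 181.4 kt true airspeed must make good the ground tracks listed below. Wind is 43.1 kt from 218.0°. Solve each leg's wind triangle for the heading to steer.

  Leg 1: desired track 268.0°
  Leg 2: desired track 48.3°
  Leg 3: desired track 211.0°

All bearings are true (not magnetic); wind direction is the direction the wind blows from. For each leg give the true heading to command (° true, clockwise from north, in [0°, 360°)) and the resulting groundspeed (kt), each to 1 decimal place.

Leg 1: desired track 268.0°; wind correction -10.5° → command heading 257.5°, groundspeed 150.7 kt
Leg 2: desired track 48.3°; wind correction +2.4° → command heading 50.7°, groundspeed 223.6 kt
Leg 3: desired track 211.0°; wind correction +1.7° → command heading 212.7°, groundspeed 138.5 kt

Leg 1: heading=257.5°, groundspeed=150.7 kt
Leg 2: heading=50.7°, groundspeed=223.6 kt
Leg 3: heading=212.7°, groundspeed=138.5 kt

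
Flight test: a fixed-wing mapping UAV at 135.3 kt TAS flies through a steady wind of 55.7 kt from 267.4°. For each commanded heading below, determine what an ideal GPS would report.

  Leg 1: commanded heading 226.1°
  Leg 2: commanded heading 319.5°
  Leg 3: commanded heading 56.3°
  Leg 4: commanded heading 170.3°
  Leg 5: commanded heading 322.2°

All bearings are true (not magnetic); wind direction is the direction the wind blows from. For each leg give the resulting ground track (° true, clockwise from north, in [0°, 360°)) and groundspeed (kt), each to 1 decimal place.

Leg 1: track=204.6°, groundspeed=100.4 kt
Leg 2: track=343.0°, groundspeed=110.2 kt
Leg 3: track=65.2°, groundspeed=185.2 kt
Leg 4: track=149.1°, groundspeed=152.6 kt
Leg 5: track=346.0°, groundspeed=112.8 kt

Leg 1: heading 226.1°; drift -21.5° → track 204.6°, groundspeed 100.4 kt
Leg 2: heading 319.5°; drift +23.5° → track 343.0°, groundspeed 110.2 kt
Leg 3: heading 56.3°; drift +8.9° → track 65.2°, groundspeed 185.2 kt
Leg 4: heading 170.3°; drift -21.2° → track 149.1°, groundspeed 152.6 kt
Leg 5: heading 322.2°; drift +23.8° → track 346.0°, groundspeed 112.8 kt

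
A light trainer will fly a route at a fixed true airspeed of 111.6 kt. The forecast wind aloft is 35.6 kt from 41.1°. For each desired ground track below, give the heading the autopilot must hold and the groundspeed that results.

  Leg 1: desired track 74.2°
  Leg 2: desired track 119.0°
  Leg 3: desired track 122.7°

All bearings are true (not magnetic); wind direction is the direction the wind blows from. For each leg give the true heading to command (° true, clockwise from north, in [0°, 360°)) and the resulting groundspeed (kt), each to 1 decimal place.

Leg 1: desired track 74.2°; wind correction -10.0° → command heading 64.2°, groundspeed 80.1 kt
Leg 2: desired track 119.0°; wind correction -18.2° → command heading 100.8°, groundspeed 98.6 kt
Leg 3: desired track 122.7°; wind correction -18.4° → command heading 104.3°, groundspeed 100.7 kt

Leg 1: heading=64.2°, groundspeed=80.1 kt
Leg 2: heading=100.8°, groundspeed=98.6 kt
Leg 3: heading=104.3°, groundspeed=100.7 kt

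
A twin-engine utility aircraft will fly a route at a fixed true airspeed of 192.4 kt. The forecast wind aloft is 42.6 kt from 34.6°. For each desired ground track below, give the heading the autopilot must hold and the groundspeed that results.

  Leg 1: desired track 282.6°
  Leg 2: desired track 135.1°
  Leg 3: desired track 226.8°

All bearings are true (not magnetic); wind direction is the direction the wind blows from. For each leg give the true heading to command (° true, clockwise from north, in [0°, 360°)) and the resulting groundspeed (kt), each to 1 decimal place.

Leg 1: heading=294.4°, groundspeed=204.3 kt
Leg 2: heading=122.5°, groundspeed=195.5 kt
Leg 3: heading=229.5°, groundspeed=233.8 kt

Leg 1: desired track 282.6°; wind correction +11.8° → command heading 294.4°, groundspeed 204.3 kt
Leg 2: desired track 135.1°; wind correction -12.6° → command heading 122.5°, groundspeed 195.5 kt
Leg 3: desired track 226.8°; wind correction +2.7° → command heading 229.5°, groundspeed 233.8 kt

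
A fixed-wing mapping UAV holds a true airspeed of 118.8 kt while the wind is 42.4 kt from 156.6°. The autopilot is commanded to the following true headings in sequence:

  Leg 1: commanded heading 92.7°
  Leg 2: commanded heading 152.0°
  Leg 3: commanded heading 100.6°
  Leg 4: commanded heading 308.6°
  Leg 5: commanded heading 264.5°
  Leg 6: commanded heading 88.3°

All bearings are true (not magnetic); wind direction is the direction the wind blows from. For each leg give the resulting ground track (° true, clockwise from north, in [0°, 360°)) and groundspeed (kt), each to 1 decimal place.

Leg 1: track=71.9°, groundspeed=107.1 kt
Leg 2: track=149.5°, groundspeed=76.6 kt
Leg 3: track=80.3°, groundspeed=101.4 kt
Leg 4: track=315.9°, groundspeed=157.5 kt
Leg 5: track=281.5°, groundspeed=137.9 kt
Leg 6: track=67.4°, groundspeed=110.4 kt

Leg 1: heading 92.7°; drift -20.8° → track 71.9°, groundspeed 107.1 kt
Leg 2: heading 152.0°; drift -2.5° → track 149.5°, groundspeed 76.6 kt
Leg 3: heading 100.6°; drift -20.3° → track 80.3°, groundspeed 101.4 kt
Leg 4: heading 308.6°; drift +7.3° → track 315.9°, groundspeed 157.5 kt
Leg 5: heading 264.5°; drift +17.0° → track 281.5°, groundspeed 137.9 kt
Leg 6: heading 88.3°; drift -20.9° → track 67.4°, groundspeed 110.4 kt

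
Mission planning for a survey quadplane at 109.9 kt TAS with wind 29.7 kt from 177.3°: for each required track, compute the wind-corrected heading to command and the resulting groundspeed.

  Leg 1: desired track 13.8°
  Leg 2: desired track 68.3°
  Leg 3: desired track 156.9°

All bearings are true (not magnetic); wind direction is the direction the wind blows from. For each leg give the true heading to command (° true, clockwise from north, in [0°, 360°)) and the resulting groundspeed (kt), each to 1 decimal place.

Leg 1: desired track 13.8°; wind correction +4.4° → command heading 18.2°, groundspeed 138.1 kt
Leg 2: desired track 68.3°; wind correction +14.8° → command heading 83.1°, groundspeed 115.9 kt
Leg 3: desired track 156.9°; wind correction +5.4° → command heading 162.3°, groundspeed 81.6 kt

Leg 1: heading=18.2°, groundspeed=138.1 kt
Leg 2: heading=83.1°, groundspeed=115.9 kt
Leg 3: heading=162.3°, groundspeed=81.6 kt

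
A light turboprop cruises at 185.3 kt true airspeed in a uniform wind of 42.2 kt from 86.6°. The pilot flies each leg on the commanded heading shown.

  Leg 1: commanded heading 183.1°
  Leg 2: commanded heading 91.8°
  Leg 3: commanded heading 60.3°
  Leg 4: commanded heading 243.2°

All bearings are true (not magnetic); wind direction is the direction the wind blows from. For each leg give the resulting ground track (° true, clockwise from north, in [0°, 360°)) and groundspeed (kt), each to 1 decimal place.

Leg 1: track=195.5°, groundspeed=194.6 kt
Leg 2: track=93.3°, groundspeed=143.3 kt
Leg 3: track=53.1°, groundspeed=148.6 kt
Leg 4: track=247.5°, groundspeed=224.7 kt

Leg 1: heading 183.1°; drift +12.4° → track 195.5°, groundspeed 194.6 kt
Leg 2: heading 91.8°; drift +1.5° → track 93.3°, groundspeed 143.3 kt
Leg 3: heading 60.3°; drift -7.2° → track 53.1°, groundspeed 148.6 kt
Leg 4: heading 243.2°; drift +4.3° → track 247.5°, groundspeed 224.7 kt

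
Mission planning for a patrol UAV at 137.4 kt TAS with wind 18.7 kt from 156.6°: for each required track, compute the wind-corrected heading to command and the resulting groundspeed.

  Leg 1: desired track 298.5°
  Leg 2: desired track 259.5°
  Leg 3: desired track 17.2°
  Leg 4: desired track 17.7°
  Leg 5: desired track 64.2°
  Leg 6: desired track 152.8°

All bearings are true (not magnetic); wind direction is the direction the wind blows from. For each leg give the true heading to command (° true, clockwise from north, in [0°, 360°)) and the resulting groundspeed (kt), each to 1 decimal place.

Leg 1: desired track 298.5°; wind correction -4.8° → command heading 293.7°, groundspeed 151.6 kt
Leg 2: desired track 259.5°; wind correction -7.6° → command heading 251.9°, groundspeed 140.4 kt
Leg 3: desired track 17.2°; wind correction +5.1° → command heading 22.3°, groundspeed 151.1 kt
Leg 4: desired track 17.7°; wind correction +5.1° → command heading 22.8°, groundspeed 150.9 kt
Leg 5: desired track 64.2°; wind correction +7.8° → command heading 72.0°, groundspeed 136.9 kt
Leg 6: desired track 152.8°; wind correction +0.5° → command heading 153.3°, groundspeed 118.7 kt

Leg 1: heading=293.7°, groundspeed=151.6 kt
Leg 2: heading=251.9°, groundspeed=140.4 kt
Leg 3: heading=22.3°, groundspeed=151.1 kt
Leg 4: heading=22.8°, groundspeed=150.9 kt
Leg 5: heading=72.0°, groundspeed=136.9 kt
Leg 6: heading=153.3°, groundspeed=118.7 kt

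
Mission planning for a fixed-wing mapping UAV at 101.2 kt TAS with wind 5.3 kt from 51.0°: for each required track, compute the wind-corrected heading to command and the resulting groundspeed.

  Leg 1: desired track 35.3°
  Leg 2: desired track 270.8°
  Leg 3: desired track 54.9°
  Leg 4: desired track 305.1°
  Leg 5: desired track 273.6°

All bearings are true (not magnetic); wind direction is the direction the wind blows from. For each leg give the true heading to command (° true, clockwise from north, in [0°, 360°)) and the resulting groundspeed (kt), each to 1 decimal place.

Leg 1: heading=36.1°, groundspeed=96.1 kt
Leg 2: heading=272.7°, groundspeed=105.2 kt
Leg 3: heading=54.7°, groundspeed=95.9 kt
Leg 4: heading=308.0°, groundspeed=102.5 kt
Leg 5: heading=275.6°, groundspeed=105.0 kt

Leg 1: desired track 35.3°; wind correction +0.8° → command heading 36.1°, groundspeed 96.1 kt
Leg 2: desired track 270.8°; wind correction +1.9° → command heading 272.7°, groundspeed 105.2 kt
Leg 3: desired track 54.9°; wind correction -0.2° → command heading 54.7°, groundspeed 95.9 kt
Leg 4: desired track 305.1°; wind correction +2.9° → command heading 308.0°, groundspeed 102.5 kt
Leg 5: desired track 273.6°; wind correction +2.0° → command heading 275.6°, groundspeed 105.0 kt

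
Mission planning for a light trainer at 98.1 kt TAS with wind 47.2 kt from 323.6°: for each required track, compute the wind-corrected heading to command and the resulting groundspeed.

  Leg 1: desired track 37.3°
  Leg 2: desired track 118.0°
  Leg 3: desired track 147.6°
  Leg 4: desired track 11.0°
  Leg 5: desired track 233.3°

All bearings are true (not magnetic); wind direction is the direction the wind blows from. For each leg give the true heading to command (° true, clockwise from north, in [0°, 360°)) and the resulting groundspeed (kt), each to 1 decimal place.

Leg 1: heading=9.8°, groundspeed=73.8 kt
Leg 2: heading=106.0°, groundspeed=138.5 kt
Leg 3: heading=149.5°, groundspeed=145.1 kt
Leg 4: heading=350.3°, groundspeed=59.8 kt
Leg 5: heading=262.1°, groundspeed=86.2 kt

Leg 1: desired track 37.3°; wind correction -27.5° → command heading 9.8°, groundspeed 73.8 kt
Leg 2: desired track 118.0°; wind correction -12.0° → command heading 106.0°, groundspeed 138.5 kt
Leg 3: desired track 147.6°; wind correction +1.9° → command heading 149.5°, groundspeed 145.1 kt
Leg 4: desired track 11.0°; wind correction -20.7° → command heading 350.3°, groundspeed 59.8 kt
Leg 5: desired track 233.3°; wind correction +28.8° → command heading 262.1°, groundspeed 86.2 kt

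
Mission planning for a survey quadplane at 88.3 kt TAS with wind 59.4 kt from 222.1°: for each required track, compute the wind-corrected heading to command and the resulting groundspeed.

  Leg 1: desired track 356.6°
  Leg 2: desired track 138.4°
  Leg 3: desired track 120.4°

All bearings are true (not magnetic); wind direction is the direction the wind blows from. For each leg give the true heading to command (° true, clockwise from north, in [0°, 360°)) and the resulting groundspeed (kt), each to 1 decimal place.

Leg 1: heading=327.9°, groundspeed=119.1 kt
Leg 2: heading=180.4°, groundspeed=59.1 kt
Leg 3: heading=161.6°, groundspeed=78.5 kt

Leg 1: desired track 356.6°; wind correction -28.7° → command heading 327.9°, groundspeed 119.1 kt
Leg 2: desired track 138.4°; wind correction +42.0° → command heading 180.4°, groundspeed 59.1 kt
Leg 3: desired track 120.4°; wind correction +41.2° → command heading 161.6°, groundspeed 78.5 kt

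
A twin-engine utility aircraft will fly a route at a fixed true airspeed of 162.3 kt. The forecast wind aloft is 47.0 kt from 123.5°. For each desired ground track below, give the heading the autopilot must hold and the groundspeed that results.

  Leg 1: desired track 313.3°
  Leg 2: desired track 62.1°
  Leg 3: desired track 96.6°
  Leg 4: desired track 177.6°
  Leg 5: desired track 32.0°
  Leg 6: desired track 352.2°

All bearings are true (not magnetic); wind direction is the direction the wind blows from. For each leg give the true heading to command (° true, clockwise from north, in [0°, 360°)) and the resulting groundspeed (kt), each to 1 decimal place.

Leg 1: heading=316.1°, groundspeed=208.4 kt
Leg 2: heading=76.8°, groundspeed=134.5 kt
Leg 3: heading=104.1°, groundspeed=119.0 kt
Leg 4: heading=164.0°, groundspeed=130.2 kt
Leg 5: heading=48.8°, groundspeed=156.6 kt
Leg 6: heading=4.8°, groundspeed=189.4 kt

Leg 1: desired track 313.3°; wind correction +2.8° → command heading 316.1°, groundspeed 208.4 kt
Leg 2: desired track 62.1°; wind correction +14.7° → command heading 76.8°, groundspeed 134.5 kt
Leg 3: desired track 96.6°; wind correction +7.5° → command heading 104.1°, groundspeed 119.0 kt
Leg 4: desired track 177.6°; wind correction -13.6° → command heading 164.0°, groundspeed 130.2 kt
Leg 5: desired track 32.0°; wind correction +16.8° → command heading 48.8°, groundspeed 156.6 kt
Leg 6: desired track 352.2°; wind correction +12.6° → command heading 4.8°, groundspeed 189.4 kt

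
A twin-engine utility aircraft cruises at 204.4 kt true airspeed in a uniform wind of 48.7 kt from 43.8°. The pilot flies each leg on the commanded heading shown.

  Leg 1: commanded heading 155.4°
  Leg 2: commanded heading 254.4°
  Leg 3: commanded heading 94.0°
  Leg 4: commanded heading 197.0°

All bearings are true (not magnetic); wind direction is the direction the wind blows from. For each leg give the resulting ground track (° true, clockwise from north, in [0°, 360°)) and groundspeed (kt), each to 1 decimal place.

Leg 1: heading 155.4°; drift +11.5° → track 166.9°, groundspeed 226.9 kt
Leg 2: heading 254.4°; drift -5.7° → track 248.7°, groundspeed 247.6 kt
Leg 3: heading 94.0°; drift +12.2° → track 106.2°, groundspeed 177.2 kt
Leg 4: heading 197.0°; drift +5.1° → track 202.1°, groundspeed 248.8 kt

Leg 1: track=166.9°, groundspeed=226.9 kt
Leg 2: track=248.7°, groundspeed=247.6 kt
Leg 3: track=106.2°, groundspeed=177.2 kt
Leg 4: track=202.1°, groundspeed=248.8 kt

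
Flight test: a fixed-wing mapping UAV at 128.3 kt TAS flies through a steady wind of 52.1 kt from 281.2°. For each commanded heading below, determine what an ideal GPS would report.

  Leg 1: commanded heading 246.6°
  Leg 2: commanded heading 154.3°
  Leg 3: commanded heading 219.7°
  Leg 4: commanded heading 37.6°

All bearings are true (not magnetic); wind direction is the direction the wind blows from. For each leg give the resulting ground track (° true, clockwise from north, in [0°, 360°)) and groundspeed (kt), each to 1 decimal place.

Leg 1: heading 246.6°; drift -19.1° → track 227.5°, groundspeed 90.4 kt
Leg 2: heading 154.3°; drift -14.6° → track 139.7°, groundspeed 164.9 kt
Leg 3: heading 219.7°; drift -23.9° → track 195.8°, groundspeed 113.1 kt
Leg 4: heading 37.6°; drift +17.1° → track 54.7°, groundspeed 158.5 kt

Leg 1: track=227.5°, groundspeed=90.4 kt
Leg 2: track=139.7°, groundspeed=164.9 kt
Leg 3: track=195.8°, groundspeed=113.1 kt
Leg 4: track=54.7°, groundspeed=158.5 kt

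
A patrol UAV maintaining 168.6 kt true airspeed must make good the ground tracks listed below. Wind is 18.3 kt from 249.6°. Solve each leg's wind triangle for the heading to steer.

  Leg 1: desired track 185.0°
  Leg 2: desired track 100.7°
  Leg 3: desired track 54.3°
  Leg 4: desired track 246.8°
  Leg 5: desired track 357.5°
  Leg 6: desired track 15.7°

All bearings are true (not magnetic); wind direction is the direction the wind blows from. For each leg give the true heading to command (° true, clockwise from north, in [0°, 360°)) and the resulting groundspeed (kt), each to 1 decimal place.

Leg 1: heading=190.6°, groundspeed=159.9 kt
Leg 2: heading=103.9°, groundspeed=184.0 kt
Leg 3: heading=52.7°, groundspeed=186.2 kt
Leg 4: heading=247.1°, groundspeed=150.3 kt
Leg 5: heading=351.6°, groundspeed=173.3 kt
Leg 6: heading=10.7°, groundspeed=178.7 kt

Leg 1: desired track 185.0°; wind correction +5.6° → command heading 190.6°, groundspeed 159.9 kt
Leg 2: desired track 100.7°; wind correction +3.2° → command heading 103.9°, groundspeed 184.0 kt
Leg 3: desired track 54.3°; wind correction -1.6° → command heading 52.7°, groundspeed 186.2 kt
Leg 4: desired track 246.8°; wind correction +0.3° → command heading 247.1°, groundspeed 150.3 kt
Leg 5: desired track 357.5°; wind correction -5.9° → command heading 351.6°, groundspeed 173.3 kt
Leg 6: desired track 15.7°; wind correction -5.0° → command heading 10.7°, groundspeed 178.7 kt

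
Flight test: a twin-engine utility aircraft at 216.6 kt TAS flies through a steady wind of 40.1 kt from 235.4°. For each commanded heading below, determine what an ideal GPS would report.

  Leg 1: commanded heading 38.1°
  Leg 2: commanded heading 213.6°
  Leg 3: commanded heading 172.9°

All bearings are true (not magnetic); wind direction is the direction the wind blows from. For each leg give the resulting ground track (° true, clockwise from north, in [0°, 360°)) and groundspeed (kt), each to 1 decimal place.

Leg 1: track=40.8°, groundspeed=255.2 kt
Leg 2: track=208.9°, groundspeed=180.0 kt
Leg 3: track=162.7°, groundspeed=201.3 kt

Leg 1: heading 38.1°; drift +2.7° → track 40.8°, groundspeed 255.2 kt
Leg 2: heading 213.6°; drift -4.7° → track 208.9°, groundspeed 180.0 kt
Leg 3: heading 172.9°; drift -10.2° → track 162.7°, groundspeed 201.3 kt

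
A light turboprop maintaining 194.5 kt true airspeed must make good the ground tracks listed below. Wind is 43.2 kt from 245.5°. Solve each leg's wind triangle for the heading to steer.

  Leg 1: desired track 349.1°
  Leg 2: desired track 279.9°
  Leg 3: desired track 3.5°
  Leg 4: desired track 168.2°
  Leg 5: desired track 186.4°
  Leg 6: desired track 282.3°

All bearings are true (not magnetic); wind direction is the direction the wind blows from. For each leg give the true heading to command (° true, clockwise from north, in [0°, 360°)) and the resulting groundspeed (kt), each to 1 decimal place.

Leg 1: desired track 349.1°; wind correction -12.5° → command heading 336.6°, groundspeed 200.1 kt
Leg 2: desired track 279.9°; wind correction -7.2° → command heading 272.7°, groundspeed 157.3 kt
Leg 3: desired track 3.5°; wind correction -11.3° → command heading 352.2°, groundspeed 211.0 kt
Leg 4: desired track 168.2°; wind correction +12.5° → command heading 180.7°, groundspeed 180.4 kt
Leg 5: desired track 186.4°; wind correction +11.0° → command heading 197.4°, groundspeed 168.8 kt
Leg 6: desired track 282.3°; wind correction -7.6° → command heading 274.7°, groundspeed 158.2 kt

Leg 1: heading=336.6°, groundspeed=200.1 kt
Leg 2: heading=272.7°, groundspeed=157.3 kt
Leg 3: heading=352.2°, groundspeed=211.0 kt
Leg 4: heading=180.7°, groundspeed=180.4 kt
Leg 5: heading=197.4°, groundspeed=168.8 kt
Leg 6: heading=274.7°, groundspeed=158.2 kt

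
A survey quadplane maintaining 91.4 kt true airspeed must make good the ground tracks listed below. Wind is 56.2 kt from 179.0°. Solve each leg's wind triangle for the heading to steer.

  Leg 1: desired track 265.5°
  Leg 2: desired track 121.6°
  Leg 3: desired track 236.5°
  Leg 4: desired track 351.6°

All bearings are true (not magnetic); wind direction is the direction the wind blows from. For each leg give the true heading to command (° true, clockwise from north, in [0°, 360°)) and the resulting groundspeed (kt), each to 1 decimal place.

Leg 1: heading=227.6°, groundspeed=68.7 kt
Leg 2: heading=152.8°, groundspeed=47.9 kt
Leg 3: heading=205.3°, groundspeed=48.0 kt
Leg 4: heading=347.1°, groundspeed=146.8 kt

Leg 1: desired track 265.5°; wind correction -37.9° → command heading 227.6°, groundspeed 68.7 kt
Leg 2: desired track 121.6°; wind correction +31.2° → command heading 152.8°, groundspeed 47.9 kt
Leg 3: desired track 236.5°; wind correction -31.2° → command heading 205.3°, groundspeed 48.0 kt
Leg 4: desired track 351.6°; wind correction -4.5° → command heading 347.1°, groundspeed 146.8 kt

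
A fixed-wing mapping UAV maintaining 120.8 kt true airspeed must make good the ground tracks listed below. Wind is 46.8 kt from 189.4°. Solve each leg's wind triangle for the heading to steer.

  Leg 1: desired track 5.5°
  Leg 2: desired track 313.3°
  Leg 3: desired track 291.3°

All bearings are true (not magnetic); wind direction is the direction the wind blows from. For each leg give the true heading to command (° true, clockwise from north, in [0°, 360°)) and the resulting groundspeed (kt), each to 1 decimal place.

Leg 1: heading=4.0°, groundspeed=167.4 kt
Leg 2: heading=294.5°, groundspeed=140.5 kt
Leg 3: heading=269.0°, groundspeed=121.4 kt

Leg 1: desired track 5.5°; wind correction -1.5° → command heading 4.0°, groundspeed 167.4 kt
Leg 2: desired track 313.3°; wind correction -18.8° → command heading 294.5°, groundspeed 140.5 kt
Leg 3: desired track 291.3°; wind correction -22.3° → command heading 269.0°, groundspeed 121.4 kt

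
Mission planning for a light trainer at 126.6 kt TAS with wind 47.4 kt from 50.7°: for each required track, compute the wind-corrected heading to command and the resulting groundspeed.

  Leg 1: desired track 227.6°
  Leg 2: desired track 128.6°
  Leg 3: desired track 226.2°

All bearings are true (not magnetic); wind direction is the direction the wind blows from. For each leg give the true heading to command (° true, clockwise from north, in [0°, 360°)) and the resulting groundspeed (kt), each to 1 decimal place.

Leg 1: desired track 227.6°; wind correction -1.2° → command heading 226.4°, groundspeed 173.9 kt
Leg 2: desired track 128.6°; wind correction -21.5° → command heading 107.1°, groundspeed 107.9 kt
Leg 3: desired track 226.2°; wind correction -1.7° → command heading 224.5°, groundspeed 173.8 kt

Leg 1: heading=226.4°, groundspeed=173.9 kt
Leg 2: heading=107.1°, groundspeed=107.9 kt
Leg 3: heading=224.5°, groundspeed=173.8 kt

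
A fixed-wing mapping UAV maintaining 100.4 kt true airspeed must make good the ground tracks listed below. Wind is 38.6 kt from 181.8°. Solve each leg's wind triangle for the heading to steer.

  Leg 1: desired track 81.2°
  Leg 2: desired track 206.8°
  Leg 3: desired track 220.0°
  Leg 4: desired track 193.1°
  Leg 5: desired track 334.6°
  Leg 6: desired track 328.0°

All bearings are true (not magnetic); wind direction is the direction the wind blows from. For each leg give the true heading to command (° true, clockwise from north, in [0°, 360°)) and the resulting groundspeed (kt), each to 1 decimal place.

Leg 1: heading=103.4°, groundspeed=100.1 kt
Leg 2: heading=197.4°, groundspeed=64.1 kt
Leg 3: heading=206.2°, groundspeed=67.2 kt
Leg 4: heading=188.8°, groundspeed=62.3 kt
Leg 5: heading=324.5°, groundspeed=133.2 kt
Leg 6: heading=315.7°, groundspeed=130.2 kt

Leg 1: desired track 81.2°; wind correction +22.2° → command heading 103.4°, groundspeed 100.1 kt
Leg 2: desired track 206.8°; wind correction -9.4° → command heading 197.4°, groundspeed 64.1 kt
Leg 3: desired track 220.0°; wind correction -13.8° → command heading 206.2°, groundspeed 67.2 kt
Leg 4: desired track 193.1°; wind correction -4.3° → command heading 188.8°, groundspeed 62.3 kt
Leg 5: desired track 334.6°; wind correction -10.1° → command heading 324.5°, groundspeed 133.2 kt
Leg 6: desired track 328.0°; wind correction -12.3° → command heading 315.7°, groundspeed 130.2 kt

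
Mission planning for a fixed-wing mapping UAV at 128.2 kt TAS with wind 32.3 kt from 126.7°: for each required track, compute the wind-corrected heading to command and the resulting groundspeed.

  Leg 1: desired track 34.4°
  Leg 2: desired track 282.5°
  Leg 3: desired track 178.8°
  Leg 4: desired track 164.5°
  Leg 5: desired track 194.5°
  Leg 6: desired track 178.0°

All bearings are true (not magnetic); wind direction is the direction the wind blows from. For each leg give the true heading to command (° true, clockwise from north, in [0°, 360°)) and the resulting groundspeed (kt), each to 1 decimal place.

Leg 1: heading=49.0°, groundspeed=125.4 kt
Leg 2: heading=276.6°, groundspeed=157.0 kt
Leg 3: heading=167.3°, groundspeed=105.8 kt
Leg 4: heading=155.6°, groundspeed=101.1 kt
Leg 5: heading=181.0°, groundspeed=112.5 kt
Leg 6: heading=166.7°, groundspeed=105.5 kt

Leg 1: desired track 34.4°; wind correction +14.6° → command heading 49.0°, groundspeed 125.4 kt
Leg 2: desired track 282.5°; wind correction -5.9° → command heading 276.6°, groundspeed 157.0 kt
Leg 3: desired track 178.8°; wind correction -11.5° → command heading 167.3°, groundspeed 105.8 kt
Leg 4: desired track 164.5°; wind correction -8.9° → command heading 155.6°, groundspeed 101.1 kt
Leg 5: desired track 194.5°; wind correction -13.5° → command heading 181.0°, groundspeed 112.5 kt
Leg 6: desired track 178.0°; wind correction -11.3° → command heading 166.7°, groundspeed 105.5 kt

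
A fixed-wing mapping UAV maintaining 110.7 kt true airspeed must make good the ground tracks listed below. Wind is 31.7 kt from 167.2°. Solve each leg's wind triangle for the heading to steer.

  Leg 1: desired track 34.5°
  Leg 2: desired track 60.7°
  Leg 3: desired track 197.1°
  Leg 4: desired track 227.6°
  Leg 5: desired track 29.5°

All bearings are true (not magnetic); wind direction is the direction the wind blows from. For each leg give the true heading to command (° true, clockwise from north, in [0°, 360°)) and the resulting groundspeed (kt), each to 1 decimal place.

Leg 1: heading=46.6°, groundspeed=129.7 kt
Leg 2: heading=76.6°, groundspeed=115.4 kt
Leg 3: heading=188.9°, groundspeed=82.1 kt
Leg 4: heading=213.2°, groundspeed=91.6 kt
Leg 5: heading=40.6°, groundspeed=132.1 kt

Leg 1: desired track 34.5°; wind correction +12.1° → command heading 46.6°, groundspeed 129.7 kt
Leg 2: desired track 60.7°; wind correction +15.9° → command heading 76.6°, groundspeed 115.4 kt
Leg 3: desired track 197.1°; wind correction -8.2° → command heading 188.9°, groundspeed 82.1 kt
Leg 4: desired track 227.6°; wind correction -14.4° → command heading 213.2°, groundspeed 91.6 kt
Leg 5: desired track 29.5°; wind correction +11.1° → command heading 40.6°, groundspeed 132.1 kt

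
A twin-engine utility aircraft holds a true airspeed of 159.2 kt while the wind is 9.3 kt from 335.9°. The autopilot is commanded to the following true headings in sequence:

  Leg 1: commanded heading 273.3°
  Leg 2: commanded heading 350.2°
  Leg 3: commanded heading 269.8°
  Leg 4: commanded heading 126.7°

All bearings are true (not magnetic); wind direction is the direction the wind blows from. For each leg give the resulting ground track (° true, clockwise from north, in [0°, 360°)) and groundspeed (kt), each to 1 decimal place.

Leg 1: heading 273.3°; drift -3.1° → track 270.2°, groundspeed 155.1 kt
Leg 2: heading 350.2°; drift +0.9° → track 351.1°, groundspeed 150.2 kt
Leg 3: heading 269.8°; drift -3.1° → track 266.7°, groundspeed 155.7 kt
Leg 4: heading 126.7°; drift +1.6° → track 128.3°, groundspeed 167.4 kt

Leg 1: track=270.2°, groundspeed=155.1 kt
Leg 2: track=351.1°, groundspeed=150.2 kt
Leg 3: track=266.7°, groundspeed=155.7 kt
Leg 4: track=128.3°, groundspeed=167.4 kt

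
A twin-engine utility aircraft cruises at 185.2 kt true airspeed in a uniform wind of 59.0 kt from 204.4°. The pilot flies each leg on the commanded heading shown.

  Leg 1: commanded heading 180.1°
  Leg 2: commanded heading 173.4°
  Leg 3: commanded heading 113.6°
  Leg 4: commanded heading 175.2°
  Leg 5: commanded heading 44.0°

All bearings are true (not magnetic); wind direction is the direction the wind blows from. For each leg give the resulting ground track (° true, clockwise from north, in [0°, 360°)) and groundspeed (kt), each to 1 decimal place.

Leg 1: heading 180.1°; drift -10.5° → track 169.6°, groundspeed 133.7 kt
Leg 2: heading 173.4°; drift -12.7° → track 160.7°, groundspeed 138.0 kt
Leg 3: heading 113.6°; drift -17.6° → track 96.0°, groundspeed 195.2 kt
Leg 4: heading 175.2°; drift -12.1° → track 163.1°, groundspeed 136.8 kt
Leg 5: heading 44.0°; drift -4.7° → track 39.3°, groundspeed 241.6 kt

Leg 1: track=169.6°, groundspeed=133.7 kt
Leg 2: track=160.7°, groundspeed=138.0 kt
Leg 3: track=96.0°, groundspeed=195.2 kt
Leg 4: track=163.1°, groundspeed=136.8 kt
Leg 5: track=39.3°, groundspeed=241.6 kt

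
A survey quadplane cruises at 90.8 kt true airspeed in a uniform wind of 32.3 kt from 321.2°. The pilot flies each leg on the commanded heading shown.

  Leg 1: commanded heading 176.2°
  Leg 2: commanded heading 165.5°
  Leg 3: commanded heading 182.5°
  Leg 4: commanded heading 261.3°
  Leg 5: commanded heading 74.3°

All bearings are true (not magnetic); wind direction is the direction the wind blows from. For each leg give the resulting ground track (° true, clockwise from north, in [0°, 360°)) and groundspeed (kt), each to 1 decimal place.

Leg 1: track=167.2°, groundspeed=118.7 kt
Leg 2: track=159.2°, groundspeed=121.0 kt
Leg 3: track=172.0°, groundspeed=117.0 kt
Leg 4: track=240.8°, groundspeed=79.7 kt
Leg 5: track=90.3°, groundspeed=107.7 kt

Leg 1: heading 176.2°; drift -9.0° → track 167.2°, groundspeed 118.7 kt
Leg 2: heading 165.5°; drift -6.3° → track 159.2°, groundspeed 121.0 kt
Leg 3: heading 182.5°; drift -10.5° → track 172.0°, groundspeed 117.0 kt
Leg 4: heading 261.3°; drift -20.5° → track 240.8°, groundspeed 79.7 kt
Leg 5: heading 74.3°; drift +16.0° → track 90.3°, groundspeed 107.7 kt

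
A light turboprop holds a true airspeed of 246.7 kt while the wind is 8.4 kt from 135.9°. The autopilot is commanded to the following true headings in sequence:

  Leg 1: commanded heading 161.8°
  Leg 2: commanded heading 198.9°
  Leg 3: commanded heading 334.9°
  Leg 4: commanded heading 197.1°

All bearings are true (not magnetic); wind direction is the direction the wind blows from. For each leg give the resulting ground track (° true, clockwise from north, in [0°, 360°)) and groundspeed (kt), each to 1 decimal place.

Leg 1: heading 161.8°; drift +0.9° → track 162.7°, groundspeed 239.2 kt
Leg 2: heading 198.9°; drift +1.8° → track 200.7°, groundspeed 243.0 kt
Leg 3: heading 334.9°; drift -0.6° → track 334.3°, groundspeed 254.7 kt
Leg 4: heading 197.1°; drift +1.7° → track 198.8°, groundspeed 242.8 kt

Leg 1: track=162.7°, groundspeed=239.2 kt
Leg 2: track=200.7°, groundspeed=243.0 kt
Leg 3: track=334.3°, groundspeed=254.7 kt
Leg 4: track=198.8°, groundspeed=242.8 kt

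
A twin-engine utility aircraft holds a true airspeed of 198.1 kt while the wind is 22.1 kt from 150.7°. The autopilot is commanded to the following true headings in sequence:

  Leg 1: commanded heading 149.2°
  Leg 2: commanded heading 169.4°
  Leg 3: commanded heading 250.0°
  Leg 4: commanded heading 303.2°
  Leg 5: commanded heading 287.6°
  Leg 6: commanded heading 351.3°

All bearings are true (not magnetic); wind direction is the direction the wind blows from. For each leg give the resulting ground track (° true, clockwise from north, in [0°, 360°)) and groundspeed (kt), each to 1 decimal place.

Leg 1: heading 149.2°; drift -0.2° → track 149.0°, groundspeed 176.0 kt
Leg 2: heading 169.4°; drift +2.3° → track 171.7°, groundspeed 177.3 kt
Leg 3: heading 250.0°; drift +6.2° → track 256.2°, groundspeed 202.8 kt
Leg 4: heading 303.2°; drift +2.7° → track 305.9°, groundspeed 217.9 kt
Leg 5: heading 287.6°; drift +4.0° → track 291.6°, groundspeed 214.8 kt
Leg 6: heading 351.3°; drift -2.0° → track 349.3°, groundspeed 218.9 kt

Leg 1: track=149.0°, groundspeed=176.0 kt
Leg 2: track=171.7°, groundspeed=177.3 kt
Leg 3: track=256.2°, groundspeed=202.8 kt
Leg 4: track=305.9°, groundspeed=217.9 kt
Leg 5: track=291.6°, groundspeed=214.8 kt
Leg 6: track=349.3°, groundspeed=218.9 kt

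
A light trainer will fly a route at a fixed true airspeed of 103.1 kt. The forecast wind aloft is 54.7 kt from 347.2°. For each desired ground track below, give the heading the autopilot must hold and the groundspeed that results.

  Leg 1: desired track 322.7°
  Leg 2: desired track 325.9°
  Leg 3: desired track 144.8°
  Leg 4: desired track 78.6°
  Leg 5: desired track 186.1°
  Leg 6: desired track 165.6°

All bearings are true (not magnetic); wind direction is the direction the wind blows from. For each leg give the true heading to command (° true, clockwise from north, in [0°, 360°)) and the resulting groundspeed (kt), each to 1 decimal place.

Leg 1: desired track 322.7°; wind correction +12.7° → command heading 335.4°, groundspeed 50.8 kt
Leg 2: desired track 325.9°; wind correction +11.1° → command heading 337.0°, groundspeed 50.2 kt
Leg 3: desired track 144.8°; wind correction -11.7° → command heading 133.1°, groundspeed 151.5 kt
Leg 4: desired track 78.6°; wind correction -32.0° → command heading 46.6°, groundspeed 88.7 kt
Leg 5: desired track 186.1°; wind correction +9.9° → command heading 196.0°, groundspeed 153.3 kt
Leg 6: desired track 165.6°; wind correction -0.8° → command heading 164.8°, groundspeed 157.8 kt

Leg 1: heading=335.4°, groundspeed=50.8 kt
Leg 2: heading=337.0°, groundspeed=50.2 kt
Leg 3: heading=133.1°, groundspeed=151.5 kt
Leg 4: heading=46.6°, groundspeed=88.7 kt
Leg 5: heading=196.0°, groundspeed=153.3 kt
Leg 6: heading=164.8°, groundspeed=157.8 kt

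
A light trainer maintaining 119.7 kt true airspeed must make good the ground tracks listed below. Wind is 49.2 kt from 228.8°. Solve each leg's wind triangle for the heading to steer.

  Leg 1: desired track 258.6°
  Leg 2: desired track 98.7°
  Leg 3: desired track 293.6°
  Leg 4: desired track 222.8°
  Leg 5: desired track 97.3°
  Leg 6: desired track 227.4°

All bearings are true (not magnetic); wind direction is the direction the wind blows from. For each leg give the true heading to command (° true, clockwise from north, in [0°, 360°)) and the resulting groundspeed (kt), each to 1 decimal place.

Leg 1: heading=246.8°, groundspeed=74.5 kt
Leg 2: heading=117.0°, groundspeed=145.3 kt
Leg 3: heading=271.8°, groundspeed=90.2 kt
Leg 4: heading=225.3°, groundspeed=70.7 kt
Leg 5: heading=115.2°, groundspeed=146.5 kt
Leg 6: heading=228.0°, groundspeed=70.5 kt

Leg 1: desired track 258.6°; wind correction -11.8° → command heading 246.8°, groundspeed 74.5 kt
Leg 2: desired track 98.7°; wind correction +18.3° → command heading 117.0°, groundspeed 145.3 kt
Leg 3: desired track 293.6°; wind correction -21.8° → command heading 271.8°, groundspeed 90.2 kt
Leg 4: desired track 222.8°; wind correction +2.5° → command heading 225.3°, groundspeed 70.7 kt
Leg 5: desired track 97.3°; wind correction +17.9° → command heading 115.2°, groundspeed 146.5 kt
Leg 6: desired track 227.4°; wind correction +0.6° → command heading 228.0°, groundspeed 70.5 kt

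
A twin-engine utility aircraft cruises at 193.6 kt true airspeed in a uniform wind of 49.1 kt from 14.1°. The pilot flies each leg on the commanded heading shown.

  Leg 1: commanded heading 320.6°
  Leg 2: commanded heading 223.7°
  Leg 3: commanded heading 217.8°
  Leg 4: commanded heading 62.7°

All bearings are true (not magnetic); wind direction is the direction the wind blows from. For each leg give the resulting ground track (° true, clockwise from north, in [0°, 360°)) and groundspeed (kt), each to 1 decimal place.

Leg 1: track=307.1°, groundspeed=169.1 kt
Leg 2: track=217.8°, groundspeed=237.5 kt
Leg 3: track=213.1°, groundspeed=239.4 kt
Leg 4: track=75.6°, groundspeed=165.3 kt

Leg 1: heading 320.6°; drift -13.5° → track 307.1°, groundspeed 169.1 kt
Leg 2: heading 223.7°; drift -5.9° → track 217.8°, groundspeed 237.5 kt
Leg 3: heading 217.8°; drift -4.7° → track 213.1°, groundspeed 239.4 kt
Leg 4: heading 62.7°; drift +12.9° → track 75.6°, groundspeed 165.3 kt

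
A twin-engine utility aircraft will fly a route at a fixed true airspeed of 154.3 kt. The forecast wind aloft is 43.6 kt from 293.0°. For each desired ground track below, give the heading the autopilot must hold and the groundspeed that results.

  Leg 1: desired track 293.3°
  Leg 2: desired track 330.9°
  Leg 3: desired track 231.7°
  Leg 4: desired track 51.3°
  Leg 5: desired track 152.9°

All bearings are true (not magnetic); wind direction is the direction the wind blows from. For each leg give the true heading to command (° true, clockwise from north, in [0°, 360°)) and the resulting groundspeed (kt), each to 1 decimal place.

Leg 1: desired track 293.3°; wind correction -0.1° → command heading 293.2°, groundspeed 110.7 kt
Leg 2: desired track 330.9°; wind correction -10.0° → command heading 320.9°, groundspeed 117.6 kt
Leg 3: desired track 231.7°; wind correction +14.4° → command heading 246.1°, groundspeed 128.5 kt
Leg 4: desired track 51.3°; wind correction -14.4° → command heading 36.9°, groundspeed 170.1 kt
Leg 5: desired track 152.9°; wind correction +10.4° → command heading 163.3°, groundspeed 185.2 kt

Leg 1: heading=293.2°, groundspeed=110.7 kt
Leg 2: heading=320.9°, groundspeed=117.6 kt
Leg 3: heading=246.1°, groundspeed=128.5 kt
Leg 4: heading=36.9°, groundspeed=170.1 kt
Leg 5: heading=163.3°, groundspeed=185.2 kt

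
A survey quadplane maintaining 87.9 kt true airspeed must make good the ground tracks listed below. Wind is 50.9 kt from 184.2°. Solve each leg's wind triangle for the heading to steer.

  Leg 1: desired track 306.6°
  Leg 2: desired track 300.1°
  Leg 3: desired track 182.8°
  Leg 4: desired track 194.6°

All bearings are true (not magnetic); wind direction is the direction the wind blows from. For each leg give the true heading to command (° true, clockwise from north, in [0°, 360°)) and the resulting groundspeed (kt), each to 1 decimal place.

Leg 1: desired track 306.6°; wind correction -29.3° → command heading 277.3°, groundspeed 104.0 kt
Leg 2: desired track 300.1°; wind correction -31.4° → command heading 268.7°, groundspeed 97.3 kt
Leg 3: desired track 182.8°; wind correction +0.8° → command heading 183.6°, groundspeed 37.0 kt
Leg 4: desired track 194.6°; wind correction -6.0° → command heading 188.6°, groundspeed 37.4 kt

Leg 1: heading=277.3°, groundspeed=104.0 kt
Leg 2: heading=268.7°, groundspeed=97.3 kt
Leg 3: heading=183.6°, groundspeed=37.0 kt
Leg 4: heading=188.6°, groundspeed=37.4 kt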